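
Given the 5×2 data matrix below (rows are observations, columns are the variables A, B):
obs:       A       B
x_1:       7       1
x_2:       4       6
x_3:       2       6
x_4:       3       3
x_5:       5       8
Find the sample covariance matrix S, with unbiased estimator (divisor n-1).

Step 1 — column means:
  mean(A) = (7 + 4 + 2 + 3 + 5) / 5 = 21/5 = 4.2
  mean(B) = (1 + 6 + 6 + 3 + 8) / 5 = 24/5 = 4.8

Step 2 — sample covariance S[i,j] = (1/(n-1)) · Σ_k (x_{k,i} - mean_i) · (x_{k,j} - mean_j), with n-1 = 4.
  S[A,A] = ((2.8)·(2.8) + (-0.2)·(-0.2) + (-2.2)·(-2.2) + (-1.2)·(-1.2) + (0.8)·(0.8)) / 4 = 14.8/4 = 3.7
  S[A,B] = ((2.8)·(-3.8) + (-0.2)·(1.2) + (-2.2)·(1.2) + (-1.2)·(-1.8) + (0.8)·(3.2)) / 4 = -8.8/4 = -2.2
  S[B,B] = ((-3.8)·(-3.8) + (1.2)·(1.2) + (1.2)·(1.2) + (-1.8)·(-1.8) + (3.2)·(3.2)) / 4 = 30.8/4 = 7.7

S is symmetric (S[j,i] = S[i,j]). Assembling:

S = [[3.7, -2.2],
 [-2.2, 7.7]]


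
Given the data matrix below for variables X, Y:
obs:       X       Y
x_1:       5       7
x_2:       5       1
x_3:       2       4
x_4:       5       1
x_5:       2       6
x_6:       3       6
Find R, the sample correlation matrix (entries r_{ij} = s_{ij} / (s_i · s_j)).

Step 1 — column means:
  mean(X) = (5 + 5 + 2 + 5 + 2 + 3) / 6 = 22/6 = 3.6667
  mean(Y) = (7 + 1 + 4 + 1 + 6 + 6) / 6 = 25/6 = 4.1667

Step 2 — sample variances and covariances s[i,j] = (1/(n-1)) · Σ_k (x_{k,i} - mean_i) · (x_{k,j} - mean_j), with n-1 = 5:
  s[X,X] = ((1.3333)·(1.3333) + (1.3333)·(1.3333) + (-1.6667)·(-1.6667) + (1.3333)·(1.3333) + (-1.6667)·(-1.6667) + (-0.6667)·(-0.6667)) / 5 = 11.3333/5 = 2.2667
  s[X,Y] = ((1.3333)·(2.8333) + (1.3333)·(-3.1667) + (-1.6667)·(-0.1667) + (1.3333)·(-3.1667) + (-1.6667)·(1.8333) + (-0.6667)·(1.8333)) / 5 = -8.6667/5 = -1.7333
  s[Y,Y] = ((2.8333)·(2.8333) + (-3.1667)·(-3.1667) + (-0.1667)·(-0.1667) + (-3.1667)·(-3.1667) + (1.8333)·(1.8333) + (1.8333)·(1.8333)) / 5 = 34.8333/5 = 6.9667
  Sample standard deviations s_i = √(s[i,i]):
  s(X) = √(2.2667) = 1.5055
  s(Y) = √(6.9667) = 2.6394

Step 3 — r_{ij} = s_{ij} / (s_i · s_j):
  r[X,X] = 1 (diagonal).
  r[X,Y] = -1.7333 / (1.5055 · 2.6394) = -1.7333 / 3.9738 = -0.4362
  r[Y,Y] = 1 (diagonal).

R is symmetric with unit diagonal. Assembling:

R = [[1, -0.4362],
 [-0.4362, 1]]


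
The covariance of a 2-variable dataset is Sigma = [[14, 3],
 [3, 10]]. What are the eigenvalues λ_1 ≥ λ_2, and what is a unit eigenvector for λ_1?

Step 1 — characteristic polynomial of 2×2 Sigma:
  det(Sigma - λI) = λ² - trace · λ + det = 0.
  trace = 14 + 10 = 24, det = 14·10 - (3)² = 131.
Step 2 — discriminant:
  Δ = trace² - 4·det = 576 - 524 = 52.
Step 3 — eigenvalues:
  λ = (trace ± √Δ)/2 = (24 ± 7.2111)/2,
  λ_1 = 15.6056,  λ_2 = 8.3944.

Step 4 — unit eigenvector for λ_1: solve (Sigma - λ_1 I)v = 0. First row:
  (14 - 15.6056)·v_x + (3)·v_y = 0, i.e. (-1.6056)·v_x + (3)·v_y = 0,
  so v ∝ (b, λ_1 - a) = (3, 1.6056) = u.
  ||u|| = √((3)² + (1.6056)²) = √(11.5778) ≈ 3.4026,
  v_1 = u/||u|| ≈ (0.8817, 0.4719) (||v_1|| = 1).

λ_1 = 15.6056,  λ_2 = 8.3944;  v_1 ≈ (0.8817, 0.4719)


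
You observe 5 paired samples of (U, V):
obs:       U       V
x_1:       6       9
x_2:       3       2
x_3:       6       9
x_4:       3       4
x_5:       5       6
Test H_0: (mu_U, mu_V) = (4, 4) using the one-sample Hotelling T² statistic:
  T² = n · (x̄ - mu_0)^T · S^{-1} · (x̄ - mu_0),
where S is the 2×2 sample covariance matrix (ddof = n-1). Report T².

Step 1 — sample mean vector:
  mean(U) = (6 + 3 + 6 + 3 + 5) / 5 = 23/5 = 4.6
  mean(V) = (9 + 2 + 9 + 4 + 6) / 5 = 30/5 = 6
  x̄ = (4.6, 6),  deviation x̄ - mu_0 = (4.6, 6) - (4, 4) = (0.6, 2).

Step 2 — sample covariance matrix, S[i,j] = (1/(n-1)) · Σ_k (x_{k,i} - mean_i) · (x_{k,j} - mean_j), divisor n-1 = 4:
  S[U,U] = ((1.4)·(1.4) + (-1.6)·(-1.6) + (1.4)·(1.4) + (-1.6)·(-1.6) + (0.4)·(0.4)) / 4 = 9.2/4 = 2.3
  S[U,V] = ((1.4)·(3) + (-1.6)·(-4) + (1.4)·(3) + (-1.6)·(-2) + (0.4)·(0)) / 4 = 18/4 = 4.5
  S[V,V] = ((3)·(3) + (-4)·(-4) + (3)·(3) + (-2)·(-2) + (0)·(0)) / 4 = 38/4 = 9.5
  S = [[2.3, 4.5],
 [4.5, 9.5]].

Step 3 — invert S. det(S) = 2.3·9.5 - (4.5)² = 1.6.
  S^{-1} = (1/det) · [[d, -b], [-b, a]] = [[5.9375, -2.8125],
 [-2.8125, 1.4375]].

Step 4 — quadratic form (x̄ - mu_0)^T · S^{-1} · (x̄ - mu_0):
  S^{-1} · (x̄ - mu_0) = (-2.0625, 1.1875),
  (x̄ - mu_0)^T · [...] = (0.6)·(-2.0625) + (2)·(1.1875) = 1.1375.

Step 5 — scale by n: T² = 5 · 1.1375 = 5.6875.

T² ≈ 5.6875


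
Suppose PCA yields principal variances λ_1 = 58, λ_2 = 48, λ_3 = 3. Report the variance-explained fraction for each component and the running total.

Step 1 — total variance = trace(Sigma) = Σ λ_i = 58 + 48 + 3 = 109.

Step 2 — fraction explained by component i = λ_i / Σ λ:
  PC1: 58/109 = 0.5321
  PC2: 48/109 = 0.4404
  PC3: 3/109 = 0.0275

Step 3 — cumulative fraction after k components = (λ_1 + ... + λ_k) / Σ λ:
  k = 1: 58/109 = 0.5321
  k = 2: (58 + 48)/109 = 106/109 = 0.9725
  k = 3: (58 + 48 + 3)/109 = 109/109 = 1

Summary (fraction, with percent):

explained: PC1 0.5321 (53.21%), PC2 0.4404 (44.04%), PC3 0.0275 (2.75%);  cumulative: 0.5321, 0.9725, 1


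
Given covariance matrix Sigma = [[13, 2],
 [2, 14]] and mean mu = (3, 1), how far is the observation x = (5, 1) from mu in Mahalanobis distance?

Step 1 — centre the observation: (x - mu) = (2, 0).

Step 2 — invert Sigma. det(Sigma) = 13·14 - (2)² = 178.
  Sigma^{-1} = (1/det) · [[d, -b], [-b, a]] = [[0.0787, -0.0112],
 [-0.0112, 0.073]].

Step 3 — form the quadratic (x - mu)^T · Sigma^{-1} · (x - mu):
  Sigma^{-1} · (x - mu) = (0.1573, -0.0225).
  (x - mu)^T · [Sigma^{-1} · (x - mu)] = (2)·(0.1573) + (0)·(-0.0225) = 0.3146.

Step 4 — take square root: d = √(0.3146) ≈ 0.5609.

d(x, mu) = √(0.3146) ≈ 0.5609


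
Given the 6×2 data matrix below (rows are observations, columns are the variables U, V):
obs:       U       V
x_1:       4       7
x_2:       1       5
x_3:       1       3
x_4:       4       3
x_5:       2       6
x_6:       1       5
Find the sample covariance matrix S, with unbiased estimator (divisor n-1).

Step 1 — column means:
  mean(U) = (4 + 1 + 1 + 4 + 2 + 1) / 6 = 13/6 = 2.1667
  mean(V) = (7 + 5 + 3 + 3 + 6 + 5) / 6 = 29/6 = 4.8333

Step 2 — sample covariance S[i,j] = (1/(n-1)) · Σ_k (x_{k,i} - mean_i) · (x_{k,j} - mean_j), with n-1 = 5.
  S[U,U] = ((1.8333)·(1.8333) + (-1.1667)·(-1.1667) + (-1.1667)·(-1.1667) + (1.8333)·(1.8333) + (-0.1667)·(-0.1667) + (-1.1667)·(-1.1667)) / 5 = 10.8333/5 = 2.1667
  S[U,V] = ((1.8333)·(2.1667) + (-1.1667)·(0.1667) + (-1.1667)·(-1.8333) + (1.8333)·(-1.8333) + (-0.1667)·(1.1667) + (-1.1667)·(0.1667)) / 5 = 2.1667/5 = 0.4333
  S[V,V] = ((2.1667)·(2.1667) + (0.1667)·(0.1667) + (-1.8333)·(-1.8333) + (-1.8333)·(-1.8333) + (1.1667)·(1.1667) + (0.1667)·(0.1667)) / 5 = 12.8333/5 = 2.5667

S is symmetric (S[j,i] = S[i,j]). Assembling:

S = [[2.1667, 0.4333],
 [0.4333, 2.5667]]


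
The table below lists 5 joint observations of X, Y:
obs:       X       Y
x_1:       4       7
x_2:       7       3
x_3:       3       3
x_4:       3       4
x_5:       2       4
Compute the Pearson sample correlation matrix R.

Step 1 — column means:
  mean(X) = (4 + 7 + 3 + 3 + 2) / 5 = 19/5 = 3.8
  mean(Y) = (7 + 3 + 3 + 4 + 4) / 5 = 21/5 = 4.2

Step 2 — sample variances and covariances s[i,j] = (1/(n-1)) · Σ_k (x_{k,i} - mean_i) · (x_{k,j} - mean_j), with n-1 = 4:
  s[X,X] = ((0.2)·(0.2) + (3.2)·(3.2) + (-0.8)·(-0.8) + (-0.8)·(-0.8) + (-1.8)·(-1.8)) / 4 = 14.8/4 = 3.7
  s[X,Y] = ((0.2)·(2.8) + (3.2)·(-1.2) + (-0.8)·(-1.2) + (-0.8)·(-0.2) + (-1.8)·(-0.2)) / 4 = -1.8/4 = -0.45
  s[Y,Y] = ((2.8)·(2.8) + (-1.2)·(-1.2) + (-1.2)·(-1.2) + (-0.2)·(-0.2) + (-0.2)·(-0.2)) / 4 = 10.8/4 = 2.7
  Sample standard deviations s_i = √(s[i,i]):
  s(X) = √(3.7) = 1.9235
  s(Y) = √(2.7) = 1.6432

Step 3 — r_{ij} = s_{ij} / (s_i · s_j):
  r[X,X] = 1 (diagonal).
  r[X,Y] = -0.45 / (1.9235 · 1.6432) = -0.45 / 3.1607 = -0.1424
  r[Y,Y] = 1 (diagonal).

R is symmetric with unit diagonal. Assembling:

R = [[1, -0.1424],
 [-0.1424, 1]]


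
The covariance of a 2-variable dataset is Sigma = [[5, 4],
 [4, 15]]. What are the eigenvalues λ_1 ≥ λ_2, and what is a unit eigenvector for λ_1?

Step 1 — characteristic polynomial of 2×2 Sigma:
  det(Sigma - λI) = λ² - trace · λ + det = 0.
  trace = 5 + 15 = 20, det = 5·15 - (4)² = 59.
Step 2 — discriminant:
  Δ = trace² - 4·det = 400 - 236 = 164.
Step 3 — eigenvalues:
  λ = (trace ± √Δ)/2 = (20 ± 12.8062)/2,
  λ_1 = 16.4031,  λ_2 = 3.5969.

Step 4 — unit eigenvector for λ_1: solve (Sigma - λ_1 I)v = 0. First row:
  (5 - 16.4031)·v_x + (4)·v_y = 0, i.e. (-11.4031)·v_x + (4)·v_y = 0,
  so v ∝ (b, λ_1 - a) = (4, 11.4031) = u.
  ||u|| = √((4)² + (11.4031)²) = √(146.0312) ≈ 12.0843,
  v_1 = u/||u|| ≈ (0.331, 0.9436) (||v_1|| = 1).

λ_1 = 16.4031,  λ_2 = 3.5969;  v_1 ≈ (0.331, 0.9436)


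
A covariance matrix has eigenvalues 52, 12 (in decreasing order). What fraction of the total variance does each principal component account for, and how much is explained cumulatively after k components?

Step 1 — total variance = trace(Sigma) = Σ λ_i = 52 + 12 = 64.

Step 2 — fraction explained by component i = λ_i / Σ λ:
  PC1: 52/64 = 0.8125
  PC2: 12/64 = 0.1875

Step 3 — cumulative fraction after k components = (λ_1 + ... + λ_k) / Σ λ:
  k = 1: 52/64 = 0.8125
  k = 2: (52 + 12)/64 = 64/64 = 1

Summary (fraction, with percent):

explained: PC1 0.8125 (81.25%), PC2 0.1875 (18.75%);  cumulative: 0.8125, 1


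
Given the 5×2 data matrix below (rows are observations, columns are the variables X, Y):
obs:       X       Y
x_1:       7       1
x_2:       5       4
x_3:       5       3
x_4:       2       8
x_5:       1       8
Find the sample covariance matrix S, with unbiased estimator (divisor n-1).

Step 1 — column means:
  mean(X) = (7 + 5 + 5 + 2 + 1) / 5 = 20/5 = 4
  mean(Y) = (1 + 4 + 3 + 8 + 8) / 5 = 24/5 = 4.8

Step 2 — sample covariance S[i,j] = (1/(n-1)) · Σ_k (x_{k,i} - mean_i) · (x_{k,j} - mean_j), with n-1 = 4.
  S[X,X] = ((3)·(3) + (1)·(1) + (1)·(1) + (-2)·(-2) + (-3)·(-3)) / 4 = 24/4 = 6
  S[X,Y] = ((3)·(-3.8) + (1)·(-0.8) + (1)·(-1.8) + (-2)·(3.2) + (-3)·(3.2)) / 4 = -30/4 = -7.5
  S[Y,Y] = ((-3.8)·(-3.8) + (-0.8)·(-0.8) + (-1.8)·(-1.8) + (3.2)·(3.2) + (3.2)·(3.2)) / 4 = 38.8/4 = 9.7

S is symmetric (S[j,i] = S[i,j]). Assembling:

S = [[6, -7.5],
 [-7.5, 9.7]]


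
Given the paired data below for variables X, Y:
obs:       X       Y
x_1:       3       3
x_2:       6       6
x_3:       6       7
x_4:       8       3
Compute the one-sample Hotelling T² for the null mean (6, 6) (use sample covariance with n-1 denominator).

Step 1 — sample mean vector:
  mean(X) = (3 + 6 + 6 + 8) / 4 = 23/4 = 5.75
  mean(Y) = (3 + 6 + 7 + 3) / 4 = 19/4 = 4.75
  x̄ = (5.75, 4.75),  deviation x̄ - mu_0 = (5.75, 4.75) - (6, 6) = (-0.25, -1.25).

Step 2 — sample covariance matrix, S[i,j] = (1/(n-1)) · Σ_k (x_{k,i} - mean_i) · (x_{k,j} - mean_j), divisor n-1 = 3:
  S[X,X] = ((-2.75)·(-2.75) + (0.25)·(0.25) + (0.25)·(0.25) + (2.25)·(2.25)) / 3 = 12.75/3 = 4.25
  S[X,Y] = ((-2.75)·(-1.75) + (0.25)·(1.25) + (0.25)·(2.25) + (2.25)·(-1.75)) / 3 = 1.75/3 = 0.5833
  S[Y,Y] = ((-1.75)·(-1.75) + (1.25)·(1.25) + (2.25)·(2.25) + (-1.75)·(-1.75)) / 3 = 12.75/3 = 4.25
  S = [[4.25, 0.5833],
 [0.5833, 4.25]].

Step 3 — invert S. det(S) = 4.25·4.25 - (0.5833)² = 17.7222.
  S^{-1} = (1/det) · [[d, -b], [-b, a]] = [[0.2398, -0.0329],
 [-0.0329, 0.2398]].

Step 4 — quadratic form (x̄ - mu_0)^T · S^{-1} · (x̄ - mu_0):
  S^{-1} · (x̄ - mu_0) = (-0.0188, -0.2915),
  (x̄ - mu_0)^T · [...] = (-0.25)·(-0.0188) + (-1.25)·(-0.2915) = 0.3691.

Step 5 — scale by n: T² = 4 · 0.3691 = 1.4765.

T² ≈ 1.4765


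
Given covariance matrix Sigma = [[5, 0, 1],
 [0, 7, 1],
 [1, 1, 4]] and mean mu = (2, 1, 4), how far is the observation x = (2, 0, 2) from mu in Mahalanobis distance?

Step 1 — centre the observation: (x - mu) = (0, -1, -2).

Step 2 — invert Sigma (cofactor / det for 3×3, or solve directly):
  Sigma^{-1} = [[0.2109, 0.0078, -0.0547],
 [0.0078, 0.1484, -0.0391],
 [-0.0547, -0.0391, 0.2734]].

Step 3 — form the quadratic (x - mu)^T · Sigma^{-1} · (x - mu):
  Sigma^{-1} · (x - mu) = (0.1016, -0.0703, -0.5078).
  (x - mu)^T · [Sigma^{-1} · (x - mu)] = (0)·(0.1016) + (-1)·(-0.0703) + (-2)·(-0.5078) = 1.0859.

Step 4 — take square root: d = √(1.0859) ≈ 1.0421.

d(x, mu) = √(1.0859) ≈ 1.0421


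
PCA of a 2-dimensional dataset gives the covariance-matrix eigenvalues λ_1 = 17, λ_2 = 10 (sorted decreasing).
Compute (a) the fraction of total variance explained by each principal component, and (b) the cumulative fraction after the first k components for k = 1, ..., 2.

Step 1 — total variance = trace(Sigma) = Σ λ_i = 17 + 10 = 27.

Step 2 — fraction explained by component i = λ_i / Σ λ:
  PC1: 17/27 = 0.6296
  PC2: 10/27 = 0.3704

Step 3 — cumulative fraction after k components = (λ_1 + ... + λ_k) / Σ λ:
  k = 1: 17/27 = 0.6296
  k = 2: (17 + 10)/27 = 27/27 = 1

Summary (fraction, with percent):

explained: PC1 0.6296 (62.96%), PC2 0.3704 (37.04%);  cumulative: 0.6296, 1


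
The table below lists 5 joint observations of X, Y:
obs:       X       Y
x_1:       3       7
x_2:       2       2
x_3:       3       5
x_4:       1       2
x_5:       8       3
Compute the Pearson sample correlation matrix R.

Step 1 — column means:
  mean(X) = (3 + 2 + 3 + 1 + 8) / 5 = 17/5 = 3.4
  mean(Y) = (7 + 2 + 5 + 2 + 3) / 5 = 19/5 = 3.8

Step 2 — sample variances and covariances s[i,j] = (1/(n-1)) · Σ_k (x_{k,i} - mean_i) · (x_{k,j} - mean_j), with n-1 = 4:
  s[X,X] = ((-0.4)·(-0.4) + (-1.4)·(-1.4) + (-0.4)·(-0.4) + (-2.4)·(-2.4) + (4.6)·(4.6)) / 4 = 29.2/4 = 7.3
  s[X,Y] = ((-0.4)·(3.2) + (-1.4)·(-1.8) + (-0.4)·(1.2) + (-2.4)·(-1.8) + (4.6)·(-0.8)) / 4 = 1.4/4 = 0.35
  s[Y,Y] = ((3.2)·(3.2) + (-1.8)·(-1.8) + (1.2)·(1.2) + (-1.8)·(-1.8) + (-0.8)·(-0.8)) / 4 = 18.8/4 = 4.7
  Sample standard deviations s_i = √(s[i,i]):
  s(X) = √(7.3) = 2.7019
  s(Y) = √(4.7) = 2.1679

Step 3 — r_{ij} = s_{ij} / (s_i · s_j):
  r[X,X] = 1 (diagonal).
  r[X,Y] = 0.35 / (2.7019 · 2.1679) = 0.35 / 5.8575 = 0.0598
  r[Y,Y] = 1 (diagonal).

R is symmetric with unit diagonal. Assembling:

R = [[1, 0.0598],
 [0.0598, 1]]


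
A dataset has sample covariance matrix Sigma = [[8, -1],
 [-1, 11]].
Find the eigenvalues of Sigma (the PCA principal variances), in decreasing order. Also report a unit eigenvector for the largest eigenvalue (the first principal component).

Step 1 — characteristic polynomial of 2×2 Sigma:
  det(Sigma - λI) = λ² - trace · λ + det = 0.
  trace = 8 + 11 = 19, det = 8·11 - (-1)² = 87.
Step 2 — discriminant:
  Δ = trace² - 4·det = 361 - 348 = 13.
Step 3 — eigenvalues:
  λ = (trace ± √Δ)/2 = (19 ± 3.6056)/2,
  λ_1 = 11.3028,  λ_2 = 7.6972.

Step 4 — unit eigenvector for λ_1: solve (Sigma - λ_1 I)v = 0. First row:
  (8 - 11.3028)·v_x + (-1)·v_y = 0, i.e. (-3.3028)·v_x + (-1)·v_y = 0,
  so v ∝ (b, λ_1 - a) = (-1, 3.3028); multiply by -1 so the first entry is positive: u = (1, -3.3028).
  ||u|| = √((1)² + (-3.3028)²) = √(11.9083) ≈ 3.4508,
  v_1 = u/||u|| ≈ (0.2898, -0.9571) (||v_1|| = 1).

λ_1 = 11.3028,  λ_2 = 7.6972;  v_1 ≈ (0.2898, -0.9571)


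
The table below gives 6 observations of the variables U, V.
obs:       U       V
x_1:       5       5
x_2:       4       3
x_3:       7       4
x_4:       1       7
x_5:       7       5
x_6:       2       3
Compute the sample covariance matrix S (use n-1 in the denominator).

Step 1 — column means:
  mean(U) = (5 + 4 + 7 + 1 + 7 + 2) / 6 = 26/6 = 4.3333
  mean(V) = (5 + 3 + 4 + 7 + 5 + 3) / 6 = 27/6 = 4.5

Step 2 — sample covariance S[i,j] = (1/(n-1)) · Σ_k (x_{k,i} - mean_i) · (x_{k,j} - mean_j), with n-1 = 5.
  S[U,U] = ((0.6667)·(0.6667) + (-0.3333)·(-0.3333) + (2.6667)·(2.6667) + (-3.3333)·(-3.3333) + (2.6667)·(2.6667) + (-2.3333)·(-2.3333)) / 5 = 31.3333/5 = 6.2667
  S[U,V] = ((0.6667)·(0.5) + (-0.3333)·(-1.5) + (2.6667)·(-0.5) + (-3.3333)·(2.5) + (2.6667)·(0.5) + (-2.3333)·(-1.5)) / 5 = -4/5 = -0.8
  S[V,V] = ((0.5)·(0.5) + (-1.5)·(-1.5) + (-0.5)·(-0.5) + (2.5)·(2.5) + (0.5)·(0.5) + (-1.5)·(-1.5)) / 5 = 11.5/5 = 2.3

S is symmetric (S[j,i] = S[i,j]). Assembling:

S = [[6.2667, -0.8],
 [-0.8, 2.3]]


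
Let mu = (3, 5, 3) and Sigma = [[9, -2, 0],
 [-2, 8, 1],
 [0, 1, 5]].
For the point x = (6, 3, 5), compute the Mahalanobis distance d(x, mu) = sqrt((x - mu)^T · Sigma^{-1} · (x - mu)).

Step 1 — centre the observation: (x - mu) = (3, -2, 2).

Step 2 — invert Sigma (cofactor / det for 3×3, or solve directly):
  Sigma^{-1} = [[0.1178, 0.0302, -0.006],
 [0.0302, 0.136, -0.0272],
 [-0.006, -0.0272, 0.2054]].

Step 3 — form the quadratic (x - mu)^T · Sigma^{-1} · (x - mu):
  Sigma^{-1} · (x - mu) = (0.281, -0.2356, 0.4471).
  (x - mu)^T · [Sigma^{-1} · (x - mu)] = (3)·(0.281) + (-2)·(-0.2356) + (2)·(0.4471) = 2.2085.

Step 4 — take square root: d = √(2.2085) ≈ 1.4861.

d(x, mu) = √(2.2085) ≈ 1.4861


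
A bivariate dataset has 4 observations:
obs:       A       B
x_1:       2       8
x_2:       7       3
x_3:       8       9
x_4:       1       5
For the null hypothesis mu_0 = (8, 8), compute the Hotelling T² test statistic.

Step 1 — sample mean vector:
  mean(A) = (2 + 7 + 8 + 1) / 4 = 18/4 = 4.5
  mean(B) = (8 + 3 + 9 + 5) / 4 = 25/4 = 6.25
  x̄ = (4.5, 6.25),  deviation x̄ - mu_0 = (4.5, 6.25) - (8, 8) = (-3.5, -1.75).

Step 2 — sample covariance matrix, S[i,j] = (1/(n-1)) · Σ_k (x_{k,i} - mean_i) · (x_{k,j} - mean_j), divisor n-1 = 3:
  S[A,A] = ((-2.5)·(-2.5) + (2.5)·(2.5) + (3.5)·(3.5) + (-3.5)·(-3.5)) / 3 = 37/3 = 12.3333
  S[A,B] = ((-2.5)·(1.75) + (2.5)·(-3.25) + (3.5)·(2.75) + (-3.5)·(-1.25)) / 3 = 1.5/3 = 0.5
  S[B,B] = ((1.75)·(1.75) + (-3.25)·(-3.25) + (2.75)·(2.75) + (-1.25)·(-1.25)) / 3 = 22.75/3 = 7.5833
  S = [[12.3333, 0.5],
 [0.5, 7.5833]].

Step 3 — invert S. det(S) = 12.3333·7.5833 - (0.5)² = 93.2778.
  S^{-1} = (1/det) · [[d, -b], [-b, a]] = [[0.0813, -0.0054],
 [-0.0054, 0.1322]].

Step 4 — quadratic form (x̄ - mu_0)^T · S^{-1} · (x̄ - mu_0):
  S^{-1} · (x̄ - mu_0) = (-0.2752, -0.2126),
  (x̄ - mu_0)^T · [...] = (-3.5)·(-0.2752) + (-1.75)·(-0.2126) = 1.3352.

Step 5 — scale by n: T² = 4 · 1.3352 = 5.3407.

T² ≈ 5.3407


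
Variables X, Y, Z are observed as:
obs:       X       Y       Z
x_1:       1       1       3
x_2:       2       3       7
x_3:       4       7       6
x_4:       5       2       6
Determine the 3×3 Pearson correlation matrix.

Step 1 — column means:
  mean(X) = (1 + 2 + 4 + 5) / 4 = 12/4 = 3
  mean(Y) = (1 + 3 + 7 + 2) / 4 = 13/4 = 3.25
  mean(Z) = (3 + 7 + 6 + 6) / 4 = 22/4 = 5.5

Step 2 — sample variances and covariances s[i,j] = (1/(n-1)) · Σ_k (x_{k,i} - mean_i) · (x_{k,j} - mean_j), with n-1 = 3:
  s[X,X] = ((-2)·(-2) + (-1)·(-1) + (1)·(1) + (2)·(2)) / 3 = 10/3 = 3.3333
  s[X,Y] = ((-2)·(-2.25) + (-1)·(-0.25) + (1)·(3.75) + (2)·(-1.25)) / 3 = 6/3 = 2
  s[X,Z] = ((-2)·(-2.5) + (-1)·(1.5) + (1)·(0.5) + (2)·(0.5)) / 3 = 5/3 = 1.6667
  s[Y,Y] = ((-2.25)·(-2.25) + (-0.25)·(-0.25) + (3.75)·(3.75) + (-1.25)·(-1.25)) / 3 = 20.75/3 = 6.9167
  s[Y,Z] = ((-2.25)·(-2.5) + (-0.25)·(1.5) + (3.75)·(0.5) + (-1.25)·(0.5)) / 3 = 6.5/3 = 2.1667
  s[Z,Z] = ((-2.5)·(-2.5) + (1.5)·(1.5) + (0.5)·(0.5) + (0.5)·(0.5)) / 3 = 9/3 = 3
  Sample standard deviations s_i = √(s[i,i]):
  s(X) = √(3.3333) = 1.8257
  s(Y) = √(6.9167) = 2.63
  s(Z) = √(3) = 1.7321

Step 3 — r_{ij} = s_{ij} / (s_i · s_j):
  r[X,X] = 1 (diagonal).
  r[X,Y] = 2 / (1.8257 · 2.63) = 2 / 4.8016 = 0.4165
  r[X,Z] = 1.6667 / (1.8257 · 1.7321) = 1.6667 / 3.1623 = 0.527
  r[Y,Y] = 1 (diagonal).
  r[Y,Z] = 2.1667 / (2.63 · 1.7321) = 2.1667 / 4.5552 = 0.4756
  r[Z,Z] = 1 (diagonal).

R is symmetric with unit diagonal. Assembling:

R = [[1, 0.4165, 0.527],
 [0.4165, 1, 0.4756],
 [0.527, 0.4756, 1]]


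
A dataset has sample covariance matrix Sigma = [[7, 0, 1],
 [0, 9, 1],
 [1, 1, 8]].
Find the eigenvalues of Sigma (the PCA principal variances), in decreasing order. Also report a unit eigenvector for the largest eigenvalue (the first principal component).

Step 1 — characteristic polynomial p(λ) = det(λI - Sigma) = λ³ - tr·λ² + c_1·λ - det, where tr = trace, c_1 = sum of the principal 2×2 minors, det = det(Sigma):
  tr = 7 + 9 + 8 = 24,
  c_1 = (7·9 - (0)²) + (7·8 - (1)²) + (9·8 - (1)²) = 63 + 55 + 71 = 189,
  det = 7·(9·8 - (1)²) - (0)·((0)·8 - (1)·(1)) + (1)·((0)·(1) - 9·(1)) = 7·(71) - (0)·(-1) + (1)·(-9) = 488.
  So p(λ) = λ³ - 24λ² + 189λ - 488.
Step 2 — look for an integer root (rational root theorem: any rational root is an integer divisor of 488). Testing λ = 8:
  p(8) = 512 - 1536 + 1512 - 488 = 0  ✓
  Dividing out (λ - 8): p(λ) = (λ - 8)(λ² - 16λ + 61).
Step 3 — remaining eigenvalues from the quadratic λ² - 16λ + 61 = 0:
  Δ = 16² - 4·61 = 256 - 244 = 12,  λ = (16 ± √12)/2 = (16 ± 3.4641)/2 ≈ 9.7321 or 6.2679.
  Sorted: λ_1 = 9.7321,  λ_2 = 8,  λ_3 = 6.2679  (check: sum = 24 = tr ✓).

Step 4 — unit eigenvector for λ_1 ≈ 9.7321: v spans the null space of (Sigma - λ_1 I), whose rows are
  r_1 = (-2.7321, 0, 1),  r_2 = (0, -0.7321, 1),  r_3 = (1, 1, -1.7321).
  v is orthogonal to every row, so take v ∝ r_1 × r_2 = ((0)·(1) - (1)·(-0.7321), (1)·(0) - (-2.7321)·(1), (-2.7321)·(-0.7321) - (0)·(0)) ≈ (0.7321, 2.7321, 2).
  Let u = (0.7321, 2.7321, 2).
  ||u|| = √((0.7321)² + (2.7321)² + (2)²) = √(12) ≈ 3.4641,  v_1 = u/||u|| ≈ (0.2113, 0.7887, 0.5774) (||v_1|| = 1).

λ_1 = 9.7321,  λ_2 = 8,  λ_3 = 6.2679;  v_1 ≈ (0.2113, 0.7887, 0.5774)


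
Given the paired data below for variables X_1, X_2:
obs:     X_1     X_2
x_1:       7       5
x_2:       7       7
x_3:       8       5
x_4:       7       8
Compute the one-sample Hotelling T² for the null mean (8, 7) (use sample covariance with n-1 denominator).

Step 1 — sample mean vector:
  mean(X_1) = (7 + 7 + 8 + 7) / 4 = 29/4 = 7.25
  mean(X_2) = (5 + 7 + 5 + 8) / 4 = 25/4 = 6.25
  x̄ = (7.25, 6.25),  deviation x̄ - mu_0 = (7.25, 6.25) - (8, 7) = (-0.75, -0.75).

Step 2 — sample covariance matrix, S[i,j] = (1/(n-1)) · Σ_k (x_{k,i} - mean_i) · (x_{k,j} - mean_j), divisor n-1 = 3:
  S[X_1,X_1] = ((-0.25)·(-0.25) + (-0.25)·(-0.25) + (0.75)·(0.75) + (-0.25)·(-0.25)) / 3 = 0.75/3 = 0.25
  S[X_1,X_2] = ((-0.25)·(-1.25) + (-0.25)·(0.75) + (0.75)·(-1.25) + (-0.25)·(1.75)) / 3 = -1.25/3 = -0.4167
  S[X_2,X_2] = ((-1.25)·(-1.25) + (0.75)·(0.75) + (-1.25)·(-1.25) + (1.75)·(1.75)) / 3 = 6.75/3 = 2.25
  S = [[0.25, -0.4167],
 [-0.4167, 2.25]].

Step 3 — invert S. det(S) = 0.25·2.25 - (-0.4167)² = 0.3889.
  S^{-1} = (1/det) · [[d, -b], [-b, a]] = [[5.7857, 1.0714],
 [1.0714, 0.6429]].

Step 4 — quadratic form (x̄ - mu_0)^T · S^{-1} · (x̄ - mu_0):
  S^{-1} · (x̄ - mu_0) = (-5.1429, -1.2857),
  (x̄ - mu_0)^T · [...] = (-0.75)·(-5.1429) + (-0.75)·(-1.2857) = 4.8214.

Step 5 — scale by n: T² = 4 · 4.8214 = 19.2857.

T² ≈ 19.2857


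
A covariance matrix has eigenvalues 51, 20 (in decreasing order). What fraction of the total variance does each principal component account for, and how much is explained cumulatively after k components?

Step 1 — total variance = trace(Sigma) = Σ λ_i = 51 + 20 = 71.

Step 2 — fraction explained by component i = λ_i / Σ λ:
  PC1: 51/71 = 0.7183
  PC2: 20/71 = 0.2817

Step 3 — cumulative fraction after k components = (λ_1 + ... + λ_k) / Σ λ:
  k = 1: 51/71 = 0.7183
  k = 2: (51 + 20)/71 = 71/71 = 1

Summary (fraction, with percent):

explained: PC1 0.7183 (71.83%), PC2 0.2817 (28.17%);  cumulative: 0.7183, 1


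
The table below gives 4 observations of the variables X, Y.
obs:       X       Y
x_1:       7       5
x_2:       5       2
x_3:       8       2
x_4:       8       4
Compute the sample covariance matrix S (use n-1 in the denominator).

Step 1 — column means:
  mean(X) = (7 + 5 + 8 + 8) / 4 = 28/4 = 7
  mean(Y) = (5 + 2 + 2 + 4) / 4 = 13/4 = 3.25

Step 2 — sample covariance S[i,j] = (1/(n-1)) · Σ_k (x_{k,i} - mean_i) · (x_{k,j} - mean_j), with n-1 = 3.
  S[X,X] = ((0)·(0) + (-2)·(-2) + (1)·(1) + (1)·(1)) / 3 = 6/3 = 2
  S[X,Y] = ((0)·(1.75) + (-2)·(-1.25) + (1)·(-1.25) + (1)·(0.75)) / 3 = 2/3 = 0.6667
  S[Y,Y] = ((1.75)·(1.75) + (-1.25)·(-1.25) + (-1.25)·(-1.25) + (0.75)·(0.75)) / 3 = 6.75/3 = 2.25

S is symmetric (S[j,i] = S[i,j]). Assembling:

S = [[2, 0.6667],
 [0.6667, 2.25]]


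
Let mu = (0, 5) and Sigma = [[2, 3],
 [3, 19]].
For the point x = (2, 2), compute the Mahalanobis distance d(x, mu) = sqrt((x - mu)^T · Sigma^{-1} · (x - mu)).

Step 1 — centre the observation: (x - mu) = (2, -3).

Step 2 — invert Sigma. det(Sigma) = 2·19 - (3)² = 29.
  Sigma^{-1} = (1/det) · [[d, -b], [-b, a]] = [[0.6552, -0.1034],
 [-0.1034, 0.069]].

Step 3 — form the quadratic (x - mu)^T · Sigma^{-1} · (x - mu):
  Sigma^{-1} · (x - mu) = (1.6207, -0.4138).
  (x - mu)^T · [Sigma^{-1} · (x - mu)] = (2)·(1.6207) + (-3)·(-0.4138) = 4.4828.

Step 4 — take square root: d = √(4.4828) ≈ 2.1173.

d(x, mu) = √(4.4828) ≈ 2.1173


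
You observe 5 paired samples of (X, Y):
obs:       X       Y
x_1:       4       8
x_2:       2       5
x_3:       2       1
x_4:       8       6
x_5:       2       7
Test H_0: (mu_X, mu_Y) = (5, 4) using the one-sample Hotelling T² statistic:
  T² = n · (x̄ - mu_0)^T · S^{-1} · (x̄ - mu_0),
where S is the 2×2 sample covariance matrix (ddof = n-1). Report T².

Step 1 — sample mean vector:
  mean(X) = (4 + 2 + 2 + 8 + 2) / 5 = 18/5 = 3.6
  mean(Y) = (8 + 5 + 1 + 6 + 7) / 5 = 27/5 = 5.4
  x̄ = (3.6, 5.4),  deviation x̄ - mu_0 = (3.6, 5.4) - (5, 4) = (-1.4, 1.4).

Step 2 — sample covariance matrix, S[i,j] = (1/(n-1)) · Σ_k (x_{k,i} - mean_i) · (x_{k,j} - mean_j), divisor n-1 = 4:
  S[X,X] = ((0.4)·(0.4) + (-1.6)·(-1.6) + (-1.6)·(-1.6) + (4.4)·(4.4) + (-1.6)·(-1.6)) / 4 = 27.2/4 = 6.8
  S[X,Y] = ((0.4)·(2.6) + (-1.6)·(-0.4) + (-1.6)·(-4.4) + (4.4)·(0.6) + (-1.6)·(1.6)) / 4 = 8.8/4 = 2.2
  S[Y,Y] = ((2.6)·(2.6) + (-0.4)·(-0.4) + (-4.4)·(-4.4) + (0.6)·(0.6) + (1.6)·(1.6)) / 4 = 29.2/4 = 7.3
  S = [[6.8, 2.2],
 [2.2, 7.3]].

Step 3 — invert S. det(S) = 6.8·7.3 - (2.2)² = 44.8.
  S^{-1} = (1/det) · [[d, -b], [-b, a]] = [[0.1629, -0.0491],
 [-0.0491, 0.1518]].

Step 4 — quadratic form (x̄ - mu_0)^T · S^{-1} · (x̄ - mu_0):
  S^{-1} · (x̄ - mu_0) = (-0.2969, 0.2813),
  (x̄ - mu_0)^T · [...] = (-1.4)·(-0.2969) + (1.4)·(0.2813) = 0.8094.

Step 5 — scale by n: T² = 5 · 0.8094 = 4.0469.

T² ≈ 4.0469


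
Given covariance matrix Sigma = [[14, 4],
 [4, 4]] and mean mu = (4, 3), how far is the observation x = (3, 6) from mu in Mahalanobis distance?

Step 1 — centre the observation: (x - mu) = (-1, 3).

Step 2 — invert Sigma. det(Sigma) = 14·4 - (4)² = 40.
  Sigma^{-1} = (1/det) · [[d, -b], [-b, a]] = [[0.1, -0.1],
 [-0.1, 0.35]].

Step 3 — form the quadratic (x - mu)^T · Sigma^{-1} · (x - mu):
  Sigma^{-1} · (x - mu) = (-0.4, 1.15).
  (x - mu)^T · [Sigma^{-1} · (x - mu)] = (-1)·(-0.4) + (3)·(1.15) = 3.85.

Step 4 — take square root: d = √(3.85) ≈ 1.9621.

d(x, mu) = √(3.85) ≈ 1.9621


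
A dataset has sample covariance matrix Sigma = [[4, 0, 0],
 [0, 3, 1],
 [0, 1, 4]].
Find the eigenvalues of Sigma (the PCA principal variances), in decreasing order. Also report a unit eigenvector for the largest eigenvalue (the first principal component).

Step 1 — characteristic polynomial p(λ) = det(λI - Sigma) = λ³ - tr·λ² + c_1·λ - det, where tr = trace, c_1 = sum of the principal 2×2 minors, det = det(Sigma):
  tr = 4 + 3 + 4 = 11,
  c_1 = (4·3 - (0)²) + (4·4 - (0)²) + (3·4 - (1)²) = 12 + 16 + 11 = 39,
  det = 4·(3·4 - (1)²) - (0)·((0)·4 - (1)·(0)) + (0)·((0)·(1) - 3·(0)) = 4·(11) - (0)·(0) + (0)·(0) = 44.
  So p(λ) = λ³ - 11λ² + 39λ - 44.
Step 2 — look for an integer root (rational root theorem: any rational root is an integer divisor of 44). Testing λ = 4:
  p(4) = 64 - 176 + 156 - 44 = 0  ✓
  Dividing out (λ - 4): p(λ) = (λ - 4)(λ² - 7λ + 11).
Step 3 — remaining eigenvalues from the quadratic λ² - 7λ + 11 = 0:
  Δ = 7² - 4·11 = 49 - 44 = 5,  λ = (7 ± √5)/2 = (7 ± 2.2361)/2 ≈ 4.618 or 2.382.
  Sorted: λ_1 = 4.618,  λ_2 = 4,  λ_3 = 2.382  (check: sum = 11 = tr ✓).

Step 4 — unit eigenvector for λ_1 ≈ 4.618: v spans the null space of (Sigma - λ_1 I), whose rows are
  r_1 = (-0.618, 0, 0),  r_2 = (0, -1.618, 1),  r_3 = (0, 1, -0.618).
  v is orthogonal to every row, so take v ∝ r_1 × r_2 = ((0)·(1) - (0)·(-1.618), (0)·(0) - (-0.618)·(1), (-0.618)·(-1.618) - (0)·(0)) ≈ (0, 0.618, 1).
  Let u = (0, 0.618, 1).
  ||u|| = √((0)² + (0.618)² + (1)²) = √(1.382) ≈ 1.1756,  v_1 = u/||u|| ≈ (0, 0.5257, 0.8507) (||v_1|| = 1).

λ_1 = 4.618,  λ_2 = 4,  λ_3 = 2.382;  v_1 ≈ (0, 0.5257, 0.8507)


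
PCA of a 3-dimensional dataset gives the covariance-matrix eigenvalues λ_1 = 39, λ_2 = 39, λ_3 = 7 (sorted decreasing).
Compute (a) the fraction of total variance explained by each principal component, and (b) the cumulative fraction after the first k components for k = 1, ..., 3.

Step 1 — total variance = trace(Sigma) = Σ λ_i = 39 + 39 + 7 = 85.

Step 2 — fraction explained by component i = λ_i / Σ λ:
  PC1: 39/85 = 0.4588
  PC2: 39/85 = 0.4588
  PC3: 7/85 = 0.0824

Step 3 — cumulative fraction after k components = (λ_1 + ... + λ_k) / Σ λ:
  k = 1: 39/85 = 0.4588
  k = 2: (39 + 39)/85 = 78/85 = 0.9176
  k = 3: (39 + 39 + 7)/85 = 85/85 = 1

Summary (fraction, with percent):

explained: PC1 0.4588 (45.88%), PC2 0.4588 (45.88%), PC3 0.0824 (8.24%);  cumulative: 0.4588, 0.9176, 1


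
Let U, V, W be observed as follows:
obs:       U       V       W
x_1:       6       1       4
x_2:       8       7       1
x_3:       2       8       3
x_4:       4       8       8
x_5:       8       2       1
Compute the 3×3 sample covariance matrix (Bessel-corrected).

Step 1 — column means:
  mean(U) = (6 + 8 + 2 + 4 + 8) / 5 = 28/5 = 5.6
  mean(V) = (1 + 7 + 8 + 8 + 2) / 5 = 26/5 = 5.2
  mean(W) = (4 + 1 + 3 + 8 + 1) / 5 = 17/5 = 3.4

Step 2 — sample covariance S[i,j] = (1/(n-1)) · Σ_k (x_{k,i} - mean_i) · (x_{k,j} - mean_j), with n-1 = 4.
  S[U,U] = ((0.4)·(0.4) + (2.4)·(2.4) + (-3.6)·(-3.6) + (-1.6)·(-1.6) + (2.4)·(2.4)) / 4 = 27.2/4 = 6.8
  S[U,V] = ((0.4)·(-4.2) + (2.4)·(1.8) + (-3.6)·(2.8) + (-1.6)·(2.8) + (2.4)·(-3.2)) / 4 = -19.6/4 = -4.9
  S[U,W] = ((0.4)·(0.6) + (2.4)·(-2.4) + (-3.6)·(-0.4) + (-1.6)·(4.6) + (2.4)·(-2.4)) / 4 = -17.2/4 = -4.3
  S[V,V] = ((-4.2)·(-4.2) + (1.8)·(1.8) + (2.8)·(2.8) + (2.8)·(2.8) + (-3.2)·(-3.2)) / 4 = 46.8/4 = 11.7
  S[V,W] = ((-4.2)·(0.6) + (1.8)·(-2.4) + (2.8)·(-0.4) + (2.8)·(4.6) + (-3.2)·(-2.4)) / 4 = 12.6/4 = 3.15
  S[W,W] = ((0.6)·(0.6) + (-2.4)·(-2.4) + (-0.4)·(-0.4) + (4.6)·(4.6) + (-2.4)·(-2.4)) / 4 = 33.2/4 = 8.3

S is symmetric (S[j,i] = S[i,j]). Assembling:

S = [[6.8, -4.9, -4.3],
 [-4.9, 11.7, 3.15],
 [-4.3, 3.15, 8.3]]


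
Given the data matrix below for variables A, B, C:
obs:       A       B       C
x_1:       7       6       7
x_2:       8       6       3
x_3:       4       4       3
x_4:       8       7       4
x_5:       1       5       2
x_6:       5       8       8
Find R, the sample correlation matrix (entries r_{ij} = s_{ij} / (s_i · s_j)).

Step 1 — column means:
  mean(A) = (7 + 8 + 4 + 8 + 1 + 5) / 6 = 33/6 = 5.5
  mean(B) = (6 + 6 + 4 + 7 + 5 + 8) / 6 = 36/6 = 6
  mean(C) = (7 + 3 + 3 + 4 + 2 + 8) / 6 = 27/6 = 4.5

Step 2 — sample variances and covariances s[i,j] = (1/(n-1)) · Σ_k (x_{k,i} - mean_i) · (x_{k,j} - mean_j), with n-1 = 5:
  s[A,A] = ((1.5)·(1.5) + (2.5)·(2.5) + (-1.5)·(-1.5) + (2.5)·(2.5) + (-4.5)·(-4.5) + (-0.5)·(-0.5)) / 5 = 37.5/5 = 7.5
  s[A,B] = ((1.5)·(0) + (2.5)·(0) + (-1.5)·(-2) + (2.5)·(1) + (-4.5)·(-1) + (-0.5)·(2)) / 5 = 9/5 = 1.8
  s[A,C] = ((1.5)·(2.5) + (2.5)·(-1.5) + (-1.5)·(-1.5) + (2.5)·(-0.5) + (-4.5)·(-2.5) + (-0.5)·(3.5)) / 5 = 10.5/5 = 2.1
  s[B,B] = ((0)·(0) + (0)·(0) + (-2)·(-2) + (1)·(1) + (-1)·(-1) + (2)·(2)) / 5 = 10/5 = 2
  s[B,C] = ((0)·(2.5) + (0)·(-1.5) + (-2)·(-1.5) + (1)·(-0.5) + (-1)·(-2.5) + (2)·(3.5)) / 5 = 12/5 = 2.4
  s[C,C] = ((2.5)·(2.5) + (-1.5)·(-1.5) + (-1.5)·(-1.5) + (-0.5)·(-0.5) + (-2.5)·(-2.5) + (3.5)·(3.5)) / 5 = 29.5/5 = 5.9
  Sample standard deviations s_i = √(s[i,i]):
  s(A) = √(7.5) = 2.7386
  s(B) = √(2) = 1.4142
  s(C) = √(5.9) = 2.429

Step 3 — r_{ij} = s_{ij} / (s_i · s_j):
  r[A,A] = 1 (diagonal).
  r[A,B] = 1.8 / (2.7386 · 1.4142) = 1.8 / 3.873 = 0.4648
  r[A,C] = 2.1 / (2.7386 · 2.429) = 2.1 / 6.6521 = 0.3157
  r[B,B] = 1 (diagonal).
  r[B,C] = 2.4 / (1.4142 · 2.429) = 2.4 / 3.4351 = 0.6987
  r[C,C] = 1 (diagonal).

R is symmetric with unit diagonal. Assembling:

R = [[1, 0.4648, 0.3157],
 [0.4648, 1, 0.6987],
 [0.3157, 0.6987, 1]]


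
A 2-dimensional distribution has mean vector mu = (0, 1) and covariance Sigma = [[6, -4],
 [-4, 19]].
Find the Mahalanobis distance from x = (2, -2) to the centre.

Step 1 — centre the observation: (x - mu) = (2, -3).

Step 2 — invert Sigma. det(Sigma) = 6·19 - (-4)² = 98.
  Sigma^{-1} = (1/det) · [[d, -b], [-b, a]] = [[0.1939, 0.0408],
 [0.0408, 0.0612]].

Step 3 — form the quadratic (x - mu)^T · Sigma^{-1} · (x - mu):
  Sigma^{-1} · (x - mu) = (0.2653, -0.102).
  (x - mu)^T · [Sigma^{-1} · (x - mu)] = (2)·(0.2653) + (-3)·(-0.102) = 0.8367.

Step 4 — take square root: d = √(0.8367) ≈ 0.9147.

d(x, mu) = √(0.8367) ≈ 0.9147


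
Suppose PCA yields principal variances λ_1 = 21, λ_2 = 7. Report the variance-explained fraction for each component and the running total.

Step 1 — total variance = trace(Sigma) = Σ λ_i = 21 + 7 = 28.

Step 2 — fraction explained by component i = λ_i / Σ λ:
  PC1: 21/28 = 0.75
  PC2: 7/28 = 0.25

Step 3 — cumulative fraction after k components = (λ_1 + ... + λ_k) / Σ λ:
  k = 1: 21/28 = 0.75
  k = 2: (21 + 7)/28 = 28/28 = 1

Summary (fraction, with percent):

explained: PC1 0.75 (75%), PC2 0.25 (25%);  cumulative: 0.75, 1


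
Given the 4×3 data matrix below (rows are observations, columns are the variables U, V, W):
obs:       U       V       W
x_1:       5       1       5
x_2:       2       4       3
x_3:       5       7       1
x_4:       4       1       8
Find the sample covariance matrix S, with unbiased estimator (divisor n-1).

Step 1 — column means:
  mean(U) = (5 + 2 + 5 + 4) / 4 = 16/4 = 4
  mean(V) = (1 + 4 + 7 + 1) / 4 = 13/4 = 3.25
  mean(W) = (5 + 3 + 1 + 8) / 4 = 17/4 = 4.25

Step 2 — sample covariance S[i,j] = (1/(n-1)) · Σ_k (x_{k,i} - mean_i) · (x_{k,j} - mean_j), with n-1 = 3.
  S[U,U] = ((1)·(1) + (-2)·(-2) + (1)·(1) + (0)·(0)) / 3 = 6/3 = 2
  S[U,V] = ((1)·(-2.25) + (-2)·(0.75) + (1)·(3.75) + (0)·(-2.25)) / 3 = 0/3 = 0
  S[U,W] = ((1)·(0.75) + (-2)·(-1.25) + (1)·(-3.25) + (0)·(3.75)) / 3 = 0/3 = 0
  S[V,V] = ((-2.25)·(-2.25) + (0.75)·(0.75) + (3.75)·(3.75) + (-2.25)·(-2.25)) / 3 = 24.75/3 = 8.25
  S[V,W] = ((-2.25)·(0.75) + (0.75)·(-1.25) + (3.75)·(-3.25) + (-2.25)·(3.75)) / 3 = -23.25/3 = -7.75
  S[W,W] = ((0.75)·(0.75) + (-1.25)·(-1.25) + (-3.25)·(-3.25) + (3.75)·(3.75)) / 3 = 26.75/3 = 8.9167

S is symmetric (S[j,i] = S[i,j]). Assembling:

S = [[2, 0, 0],
 [0, 8.25, -7.75],
 [0, -7.75, 8.9167]]


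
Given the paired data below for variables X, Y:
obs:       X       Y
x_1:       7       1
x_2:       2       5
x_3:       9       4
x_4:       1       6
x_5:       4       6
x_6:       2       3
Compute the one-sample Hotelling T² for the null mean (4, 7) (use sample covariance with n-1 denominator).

Step 1 — sample mean vector:
  mean(X) = (7 + 2 + 9 + 1 + 4 + 2) / 6 = 25/6 = 4.1667
  mean(Y) = (1 + 5 + 4 + 6 + 6 + 3) / 6 = 25/6 = 4.1667
  x̄ = (4.1667, 4.1667),  deviation x̄ - mu_0 = (4.1667, 4.1667) - (4, 7) = (0.1667, -2.8333).

Step 2 — sample covariance matrix, S[i,j] = (1/(n-1)) · Σ_k (x_{k,i} - mean_i) · (x_{k,j} - mean_j), divisor n-1 = 5:
  S[X,X] = ((2.8333)·(2.8333) + (-2.1667)·(-2.1667) + (4.8333)·(4.8333) + (-3.1667)·(-3.1667) + (-0.1667)·(-0.1667) + (-2.1667)·(-2.1667)) / 5 = 50.8333/5 = 10.1667
  S[X,Y] = ((2.8333)·(-3.1667) + (-2.1667)·(0.8333) + (4.8333)·(-0.1667) + (-3.1667)·(1.8333) + (-0.1667)·(1.8333) + (-2.1667)·(-1.1667)) / 5 = -15.1667/5 = -3.0333
  S[Y,Y] = ((-3.1667)·(-3.1667) + (0.8333)·(0.8333) + (-0.1667)·(-0.1667) + (1.8333)·(1.8333) + (1.8333)·(1.8333) + (-1.1667)·(-1.1667)) / 5 = 18.8333/5 = 3.7667
  S = [[10.1667, -3.0333],
 [-3.0333, 3.7667]].

Step 3 — invert S. det(S) = 10.1667·3.7667 - (-3.0333)² = 29.0933.
  S^{-1} = (1/det) · [[d, -b], [-b, a]] = [[0.1295, 0.1043],
 [0.1043, 0.3495]].

Step 4 — quadratic form (x̄ - mu_0)^T · S^{-1} · (x̄ - mu_0):
  S^{-1} · (x̄ - mu_0) = (-0.2738, -0.9727),
  (x̄ - mu_0)^T · [...] = (0.1667)·(-0.2738) + (-2.8333)·(-0.9727) = 2.7104.

Step 5 — scale by n: T² = 6 · 2.7104 = 16.2626.

T² ≈ 16.2626


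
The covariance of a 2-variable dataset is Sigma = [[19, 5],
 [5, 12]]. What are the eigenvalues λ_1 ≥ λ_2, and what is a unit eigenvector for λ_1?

Step 1 — characteristic polynomial of 2×2 Sigma:
  det(Sigma - λI) = λ² - trace · λ + det = 0.
  trace = 19 + 12 = 31, det = 19·12 - (5)² = 203.
Step 2 — discriminant:
  Δ = trace² - 4·det = 961 - 812 = 149.
Step 3 — eigenvalues:
  λ = (trace ± √Δ)/2 = (31 ± 12.2066)/2,
  λ_1 = 21.6033,  λ_2 = 9.3967.

Step 4 — unit eigenvector for λ_1: solve (Sigma - λ_1 I)v = 0. First row:
  (19 - 21.6033)·v_x + (5)·v_y = 0, i.e. (-2.6033)·v_x + (5)·v_y = 0,
  so v ∝ (b, λ_1 - a) = (5, 2.6033) = u.
  ||u|| = √((5)² + (2.6033)²) = √(31.7771) ≈ 5.6371,
  v_1 = u/||u|| ≈ (0.887, 0.4618) (||v_1|| = 1).

λ_1 = 21.6033,  λ_2 = 9.3967;  v_1 ≈ (0.887, 0.4618)


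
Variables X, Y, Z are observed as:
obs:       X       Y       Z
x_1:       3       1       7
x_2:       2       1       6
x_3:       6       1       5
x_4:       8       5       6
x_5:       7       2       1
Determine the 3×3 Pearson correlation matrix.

Step 1 — column means:
  mean(X) = (3 + 2 + 6 + 8 + 7) / 5 = 26/5 = 5.2
  mean(Y) = (1 + 1 + 1 + 5 + 2) / 5 = 10/5 = 2
  mean(Z) = (7 + 6 + 5 + 6 + 1) / 5 = 25/5 = 5

Step 2 — sample variances and covariances s[i,j] = (1/(n-1)) · Σ_k (x_{k,i} - mean_i) · (x_{k,j} - mean_j), with n-1 = 4:
  s[X,X] = ((-2.2)·(-2.2) + (-3.2)·(-3.2) + (0.8)·(0.8) + (2.8)·(2.8) + (1.8)·(1.8)) / 4 = 26.8/4 = 6.7
  s[X,Y] = ((-2.2)·(-1) + (-3.2)·(-1) + (0.8)·(-1) + (2.8)·(3) + (1.8)·(0)) / 4 = 13/4 = 3.25
  s[X,Z] = ((-2.2)·(2) + (-3.2)·(1) + (0.8)·(0) + (2.8)·(1) + (1.8)·(-4)) / 4 = -12/4 = -3
  s[Y,Y] = ((-1)·(-1) + (-1)·(-1) + (-1)·(-1) + (3)·(3) + (0)·(0)) / 4 = 12/4 = 3
  s[Y,Z] = ((-1)·(2) + (-1)·(1) + (-1)·(0) + (3)·(1) + (0)·(-4)) / 4 = 0/4 = 0
  s[Z,Z] = ((2)·(2) + (1)·(1) + (0)·(0) + (1)·(1) + (-4)·(-4)) / 4 = 22/4 = 5.5
  Sample standard deviations s_i = √(s[i,i]):
  s(X) = √(6.7) = 2.5884
  s(Y) = √(3) = 1.7321
  s(Z) = √(5.5) = 2.3452

Step 3 — r_{ij} = s_{ij} / (s_i · s_j):
  r[X,X] = 1 (diagonal).
  r[X,Y] = 3.25 / (2.5884 · 1.7321) = 3.25 / 4.4833 = 0.7249
  r[X,Z] = -3 / (2.5884 · 2.3452) = -3 / 6.0704 = -0.4942
  r[Y,Y] = 1 (diagonal).
  r[Y,Z] = 0 / (1.7321 · 2.3452) = 0 / 4.062 = 0
  r[Z,Z] = 1 (diagonal).

R is symmetric with unit diagonal. Assembling:

R = [[1, 0.7249, -0.4942],
 [0.7249, 1, 0],
 [-0.4942, 0, 1]]


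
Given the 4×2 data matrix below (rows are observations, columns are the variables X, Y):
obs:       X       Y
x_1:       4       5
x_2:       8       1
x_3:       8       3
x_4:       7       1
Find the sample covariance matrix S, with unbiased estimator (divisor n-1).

Step 1 — column means:
  mean(X) = (4 + 8 + 8 + 7) / 4 = 27/4 = 6.75
  mean(Y) = (5 + 1 + 3 + 1) / 4 = 10/4 = 2.5

Step 2 — sample covariance S[i,j] = (1/(n-1)) · Σ_k (x_{k,i} - mean_i) · (x_{k,j} - mean_j), with n-1 = 3.
  S[X,X] = ((-2.75)·(-2.75) + (1.25)·(1.25) + (1.25)·(1.25) + (0.25)·(0.25)) / 3 = 10.75/3 = 3.5833
  S[X,Y] = ((-2.75)·(2.5) + (1.25)·(-1.5) + (1.25)·(0.5) + (0.25)·(-1.5)) / 3 = -8.5/3 = -2.8333
  S[Y,Y] = ((2.5)·(2.5) + (-1.5)·(-1.5) + (0.5)·(0.5) + (-1.5)·(-1.5)) / 3 = 11/3 = 3.6667

S is symmetric (S[j,i] = S[i,j]). Assembling:

S = [[3.5833, -2.8333],
 [-2.8333, 3.6667]]
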